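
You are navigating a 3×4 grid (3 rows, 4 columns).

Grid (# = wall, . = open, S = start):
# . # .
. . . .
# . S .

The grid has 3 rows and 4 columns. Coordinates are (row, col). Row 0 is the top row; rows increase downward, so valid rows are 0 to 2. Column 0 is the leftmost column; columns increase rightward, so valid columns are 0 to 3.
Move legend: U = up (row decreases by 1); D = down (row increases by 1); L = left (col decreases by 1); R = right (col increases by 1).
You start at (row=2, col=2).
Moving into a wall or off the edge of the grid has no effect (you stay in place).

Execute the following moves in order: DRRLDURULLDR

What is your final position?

Start: (row=2, col=2)
  D (down): blocked, stay at (row=2, col=2)
  R (right): (row=2, col=2) -> (row=2, col=3)
  R (right): blocked, stay at (row=2, col=3)
  L (left): (row=2, col=3) -> (row=2, col=2)
  D (down): blocked, stay at (row=2, col=2)
  U (up): (row=2, col=2) -> (row=1, col=2)
  R (right): (row=1, col=2) -> (row=1, col=3)
  U (up): (row=1, col=3) -> (row=0, col=3)
  L (left): blocked, stay at (row=0, col=3)
  L (left): blocked, stay at (row=0, col=3)
  D (down): (row=0, col=3) -> (row=1, col=3)
  R (right): blocked, stay at (row=1, col=3)
Final: (row=1, col=3)

Answer: Final position: (row=1, col=3)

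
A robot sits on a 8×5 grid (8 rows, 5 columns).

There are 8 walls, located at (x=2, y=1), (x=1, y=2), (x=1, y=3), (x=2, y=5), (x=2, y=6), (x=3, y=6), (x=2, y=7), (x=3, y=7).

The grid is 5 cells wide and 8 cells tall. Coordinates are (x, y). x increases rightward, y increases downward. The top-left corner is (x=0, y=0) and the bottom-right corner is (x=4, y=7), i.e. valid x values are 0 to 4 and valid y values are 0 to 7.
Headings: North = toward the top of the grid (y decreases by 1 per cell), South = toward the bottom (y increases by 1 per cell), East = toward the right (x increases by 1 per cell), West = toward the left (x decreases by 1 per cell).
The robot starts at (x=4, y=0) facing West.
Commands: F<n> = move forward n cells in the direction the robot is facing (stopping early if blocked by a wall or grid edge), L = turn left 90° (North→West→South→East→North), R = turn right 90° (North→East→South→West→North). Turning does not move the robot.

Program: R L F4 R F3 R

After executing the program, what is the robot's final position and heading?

Answer: Final position: (x=0, y=0), facing East

Derivation:
Start: (x=4, y=0), facing West
  R: turn right, now facing North
  L: turn left, now facing West
  F4: move forward 4, now at (x=0, y=0)
  R: turn right, now facing North
  F3: move forward 0/3 (blocked), now at (x=0, y=0)
  R: turn right, now facing East
Final: (x=0, y=0), facing East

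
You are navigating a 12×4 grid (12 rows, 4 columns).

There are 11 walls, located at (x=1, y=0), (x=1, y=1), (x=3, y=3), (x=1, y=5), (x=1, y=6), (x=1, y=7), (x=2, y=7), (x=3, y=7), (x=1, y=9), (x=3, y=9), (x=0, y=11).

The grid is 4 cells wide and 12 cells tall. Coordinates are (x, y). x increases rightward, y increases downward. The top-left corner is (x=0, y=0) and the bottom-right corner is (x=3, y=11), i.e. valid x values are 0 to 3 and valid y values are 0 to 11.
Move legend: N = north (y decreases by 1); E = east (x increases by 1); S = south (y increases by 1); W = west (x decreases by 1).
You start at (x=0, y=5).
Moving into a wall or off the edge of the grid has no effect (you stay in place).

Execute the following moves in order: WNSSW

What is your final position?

Answer: Final position: (x=0, y=6)

Derivation:
Start: (x=0, y=5)
  W (west): blocked, stay at (x=0, y=5)
  N (north): (x=0, y=5) -> (x=0, y=4)
  S (south): (x=0, y=4) -> (x=0, y=5)
  S (south): (x=0, y=5) -> (x=0, y=6)
  W (west): blocked, stay at (x=0, y=6)
Final: (x=0, y=6)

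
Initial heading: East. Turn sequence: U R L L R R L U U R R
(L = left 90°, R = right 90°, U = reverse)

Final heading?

Start: East
  U (U-turn (180°)) -> West
  R (right (90° clockwise)) -> North
  L (left (90° counter-clockwise)) -> West
  L (left (90° counter-clockwise)) -> South
  R (right (90° clockwise)) -> West
  R (right (90° clockwise)) -> North
  L (left (90° counter-clockwise)) -> West
  U (U-turn (180°)) -> East
  U (U-turn (180°)) -> West
  R (right (90° clockwise)) -> North
  R (right (90° clockwise)) -> East
Final: East

Answer: Final heading: East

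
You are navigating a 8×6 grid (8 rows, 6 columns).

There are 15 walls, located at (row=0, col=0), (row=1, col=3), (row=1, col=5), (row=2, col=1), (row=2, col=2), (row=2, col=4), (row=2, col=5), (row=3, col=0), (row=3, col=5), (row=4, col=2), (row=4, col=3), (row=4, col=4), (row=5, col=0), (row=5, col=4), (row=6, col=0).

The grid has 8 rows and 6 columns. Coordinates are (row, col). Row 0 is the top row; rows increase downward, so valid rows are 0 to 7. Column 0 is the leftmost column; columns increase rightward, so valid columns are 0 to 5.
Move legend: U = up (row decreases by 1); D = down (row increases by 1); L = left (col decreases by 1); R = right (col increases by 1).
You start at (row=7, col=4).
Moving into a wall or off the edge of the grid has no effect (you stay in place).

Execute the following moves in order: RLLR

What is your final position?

Start: (row=7, col=4)
  R (right): (row=7, col=4) -> (row=7, col=5)
  L (left): (row=7, col=5) -> (row=7, col=4)
  L (left): (row=7, col=4) -> (row=7, col=3)
  R (right): (row=7, col=3) -> (row=7, col=4)
Final: (row=7, col=4)

Answer: Final position: (row=7, col=4)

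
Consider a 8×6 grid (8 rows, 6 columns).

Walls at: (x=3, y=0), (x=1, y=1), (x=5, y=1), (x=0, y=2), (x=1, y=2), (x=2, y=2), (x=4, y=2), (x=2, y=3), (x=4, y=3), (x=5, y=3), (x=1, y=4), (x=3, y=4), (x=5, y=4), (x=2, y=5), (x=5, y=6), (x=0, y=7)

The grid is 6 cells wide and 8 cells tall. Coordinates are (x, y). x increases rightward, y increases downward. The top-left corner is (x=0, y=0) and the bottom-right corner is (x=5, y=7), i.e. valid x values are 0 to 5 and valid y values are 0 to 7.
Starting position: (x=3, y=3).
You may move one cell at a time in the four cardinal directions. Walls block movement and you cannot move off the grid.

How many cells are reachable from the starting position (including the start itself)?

BFS flood-fill from (x=3, y=3):
  Distance 0: (x=3, y=3)
  Distance 1: (x=3, y=2)
  Distance 2: (x=3, y=1)
  Distance 3: (x=2, y=1), (x=4, y=1)
  Distance 4: (x=2, y=0), (x=4, y=0)
  Distance 5: (x=1, y=0), (x=5, y=0)
  Distance 6: (x=0, y=0)
  Distance 7: (x=0, y=1)
Total reachable: 11 (grid has 32 open cells total)

Answer: Reachable cells: 11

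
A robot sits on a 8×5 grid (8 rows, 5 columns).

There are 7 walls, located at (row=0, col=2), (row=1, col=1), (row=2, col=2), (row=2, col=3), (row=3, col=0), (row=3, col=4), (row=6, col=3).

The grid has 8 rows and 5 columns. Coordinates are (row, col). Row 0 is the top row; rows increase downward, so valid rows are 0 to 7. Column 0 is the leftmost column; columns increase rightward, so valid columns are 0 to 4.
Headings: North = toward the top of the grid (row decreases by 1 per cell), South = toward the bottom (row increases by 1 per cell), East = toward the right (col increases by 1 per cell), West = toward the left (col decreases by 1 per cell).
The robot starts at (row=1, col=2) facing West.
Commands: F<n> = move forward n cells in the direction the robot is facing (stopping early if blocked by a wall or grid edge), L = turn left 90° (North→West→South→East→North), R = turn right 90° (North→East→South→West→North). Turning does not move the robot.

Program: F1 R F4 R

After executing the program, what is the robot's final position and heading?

Start: (row=1, col=2), facing West
  F1: move forward 0/1 (blocked), now at (row=1, col=2)
  R: turn right, now facing North
  F4: move forward 0/4 (blocked), now at (row=1, col=2)
  R: turn right, now facing East
Final: (row=1, col=2), facing East

Answer: Final position: (row=1, col=2), facing East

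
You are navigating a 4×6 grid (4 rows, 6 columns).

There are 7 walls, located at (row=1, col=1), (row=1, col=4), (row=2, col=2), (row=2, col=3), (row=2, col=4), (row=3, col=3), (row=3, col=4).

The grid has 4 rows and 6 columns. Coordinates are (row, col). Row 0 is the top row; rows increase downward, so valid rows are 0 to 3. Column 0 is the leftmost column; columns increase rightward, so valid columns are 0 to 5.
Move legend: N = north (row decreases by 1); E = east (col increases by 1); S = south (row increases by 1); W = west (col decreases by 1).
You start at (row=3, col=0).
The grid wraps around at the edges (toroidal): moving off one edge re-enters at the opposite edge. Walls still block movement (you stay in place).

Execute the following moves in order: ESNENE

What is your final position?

Answer: Final position: (row=3, col=2)

Derivation:
Start: (row=3, col=0)
  E (east): (row=3, col=0) -> (row=3, col=1)
  S (south): (row=3, col=1) -> (row=0, col=1)
  N (north): (row=0, col=1) -> (row=3, col=1)
  E (east): (row=3, col=1) -> (row=3, col=2)
  N (north): blocked, stay at (row=3, col=2)
  E (east): blocked, stay at (row=3, col=2)
Final: (row=3, col=2)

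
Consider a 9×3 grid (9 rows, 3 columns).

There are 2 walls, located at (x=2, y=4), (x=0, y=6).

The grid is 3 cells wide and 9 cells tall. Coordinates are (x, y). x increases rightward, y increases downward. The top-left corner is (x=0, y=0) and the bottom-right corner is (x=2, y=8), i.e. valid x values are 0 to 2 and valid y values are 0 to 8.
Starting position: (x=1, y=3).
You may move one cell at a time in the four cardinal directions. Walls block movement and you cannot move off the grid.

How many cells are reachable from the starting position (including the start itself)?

BFS flood-fill from (x=1, y=3):
  Distance 0: (x=1, y=3)
  Distance 1: (x=1, y=2), (x=0, y=3), (x=2, y=3), (x=1, y=4)
  Distance 2: (x=1, y=1), (x=0, y=2), (x=2, y=2), (x=0, y=4), (x=1, y=5)
  Distance 3: (x=1, y=0), (x=0, y=1), (x=2, y=1), (x=0, y=5), (x=2, y=5), (x=1, y=6)
  Distance 4: (x=0, y=0), (x=2, y=0), (x=2, y=6), (x=1, y=7)
  Distance 5: (x=0, y=7), (x=2, y=7), (x=1, y=8)
  Distance 6: (x=0, y=8), (x=2, y=8)
Total reachable: 25 (grid has 25 open cells total)

Answer: Reachable cells: 25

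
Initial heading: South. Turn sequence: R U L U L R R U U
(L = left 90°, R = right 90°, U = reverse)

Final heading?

Start: South
  R (right (90° clockwise)) -> West
  U (U-turn (180°)) -> East
  L (left (90° counter-clockwise)) -> North
  U (U-turn (180°)) -> South
  L (left (90° counter-clockwise)) -> East
  R (right (90° clockwise)) -> South
  R (right (90° clockwise)) -> West
  U (U-turn (180°)) -> East
  U (U-turn (180°)) -> West
Final: West

Answer: Final heading: West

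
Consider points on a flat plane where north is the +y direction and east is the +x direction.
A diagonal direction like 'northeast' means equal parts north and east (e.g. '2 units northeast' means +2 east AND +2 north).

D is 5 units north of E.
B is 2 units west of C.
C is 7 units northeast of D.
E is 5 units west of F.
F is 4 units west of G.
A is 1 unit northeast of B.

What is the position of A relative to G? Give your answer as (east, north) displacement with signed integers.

Answer: A is at (east=-3, north=13) relative to G.

Derivation:
Place G at the origin (east=0, north=0).
  F is 4 units west of G: delta (east=-4, north=+0); F at (east=-4, north=0).
  E is 5 units west of F: delta (east=-5, north=+0); E at (east=-9, north=0).
  D is 5 units north of E: delta (east=+0, north=+5); D at (east=-9, north=5).
  C is 7 units northeast of D: delta (east=+7, north=+7); C at (east=-2, north=12).
  B is 2 units west of C: delta (east=-2, north=+0); B at (east=-4, north=12).
  A is 1 unit northeast of B: delta (east=+1, north=+1); A at (east=-3, north=13).
Therefore A relative to G: (east=-3, north=13).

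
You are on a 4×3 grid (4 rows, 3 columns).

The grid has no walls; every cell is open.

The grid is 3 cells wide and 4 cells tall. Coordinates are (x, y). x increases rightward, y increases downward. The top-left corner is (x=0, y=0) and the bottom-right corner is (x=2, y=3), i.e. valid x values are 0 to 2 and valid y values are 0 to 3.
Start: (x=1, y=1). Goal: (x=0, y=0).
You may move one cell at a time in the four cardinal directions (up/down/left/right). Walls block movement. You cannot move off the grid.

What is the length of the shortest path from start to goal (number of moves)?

BFS from (x=1, y=1) until reaching (x=0, y=0):
  Distance 0: (x=1, y=1)
  Distance 1: (x=1, y=0), (x=0, y=1), (x=2, y=1), (x=1, y=2)
  Distance 2: (x=0, y=0), (x=2, y=0), (x=0, y=2), (x=2, y=2), (x=1, y=3)  <- goal reached here
One shortest path (2 moves): (x=1, y=1) -> (x=0, y=1) -> (x=0, y=0)

Answer: Shortest path length: 2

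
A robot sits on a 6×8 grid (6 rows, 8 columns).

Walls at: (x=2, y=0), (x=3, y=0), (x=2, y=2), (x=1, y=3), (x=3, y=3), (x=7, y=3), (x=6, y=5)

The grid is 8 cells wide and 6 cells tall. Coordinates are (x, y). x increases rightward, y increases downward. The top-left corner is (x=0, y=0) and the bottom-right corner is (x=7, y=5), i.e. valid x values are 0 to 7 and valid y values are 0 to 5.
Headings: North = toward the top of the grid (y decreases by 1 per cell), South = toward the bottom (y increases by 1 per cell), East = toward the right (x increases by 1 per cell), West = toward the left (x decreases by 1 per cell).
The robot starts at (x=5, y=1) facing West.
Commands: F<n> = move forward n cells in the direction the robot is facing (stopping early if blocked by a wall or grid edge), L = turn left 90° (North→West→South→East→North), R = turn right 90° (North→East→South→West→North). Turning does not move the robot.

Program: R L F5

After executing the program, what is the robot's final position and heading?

Answer: Final position: (x=0, y=1), facing West

Derivation:
Start: (x=5, y=1), facing West
  R: turn right, now facing North
  L: turn left, now facing West
  F5: move forward 5, now at (x=0, y=1)
Final: (x=0, y=1), facing West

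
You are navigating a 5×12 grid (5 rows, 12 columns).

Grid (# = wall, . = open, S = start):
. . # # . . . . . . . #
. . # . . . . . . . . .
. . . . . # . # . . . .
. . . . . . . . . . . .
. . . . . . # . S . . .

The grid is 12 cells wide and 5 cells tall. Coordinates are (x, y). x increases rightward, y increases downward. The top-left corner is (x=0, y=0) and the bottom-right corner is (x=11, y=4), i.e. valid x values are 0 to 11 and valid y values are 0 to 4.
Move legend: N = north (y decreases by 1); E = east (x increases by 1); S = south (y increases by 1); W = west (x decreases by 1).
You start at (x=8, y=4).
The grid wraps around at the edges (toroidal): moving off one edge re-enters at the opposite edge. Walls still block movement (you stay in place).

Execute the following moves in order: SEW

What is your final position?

Start: (x=8, y=4)
  S (south): (x=8, y=4) -> (x=8, y=0)
  E (east): (x=8, y=0) -> (x=9, y=0)
  W (west): (x=9, y=0) -> (x=8, y=0)
Final: (x=8, y=0)

Answer: Final position: (x=8, y=0)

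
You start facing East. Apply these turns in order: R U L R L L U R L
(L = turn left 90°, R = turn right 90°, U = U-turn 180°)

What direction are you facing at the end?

Answer: Final heading: North

Derivation:
Start: East
  R (right (90° clockwise)) -> South
  U (U-turn (180°)) -> North
  L (left (90° counter-clockwise)) -> West
  R (right (90° clockwise)) -> North
  L (left (90° counter-clockwise)) -> West
  L (left (90° counter-clockwise)) -> South
  U (U-turn (180°)) -> North
  R (right (90° clockwise)) -> East
  L (left (90° counter-clockwise)) -> North
Final: North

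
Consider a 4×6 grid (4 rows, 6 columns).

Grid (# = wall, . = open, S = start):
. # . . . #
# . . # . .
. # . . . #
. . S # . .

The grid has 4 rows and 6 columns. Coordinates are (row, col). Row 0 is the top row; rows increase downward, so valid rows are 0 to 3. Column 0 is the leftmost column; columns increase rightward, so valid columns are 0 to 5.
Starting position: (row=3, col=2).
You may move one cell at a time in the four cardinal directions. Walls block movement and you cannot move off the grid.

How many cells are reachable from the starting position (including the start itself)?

Answer: Reachable cells: 16

Derivation:
BFS flood-fill from (row=3, col=2):
  Distance 0: (row=3, col=2)
  Distance 1: (row=2, col=2), (row=3, col=1)
  Distance 2: (row=1, col=2), (row=2, col=3), (row=3, col=0)
  Distance 3: (row=0, col=2), (row=1, col=1), (row=2, col=0), (row=2, col=4)
  Distance 4: (row=0, col=3), (row=1, col=4), (row=3, col=4)
  Distance 5: (row=0, col=4), (row=1, col=5), (row=3, col=5)
Total reachable: 16 (grid has 17 open cells total)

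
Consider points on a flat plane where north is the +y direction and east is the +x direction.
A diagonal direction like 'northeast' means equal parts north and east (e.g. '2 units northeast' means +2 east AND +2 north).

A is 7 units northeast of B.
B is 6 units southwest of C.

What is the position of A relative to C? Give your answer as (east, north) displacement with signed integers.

Answer: A is at (east=1, north=1) relative to C.

Derivation:
Place C at the origin (east=0, north=0).
  B is 6 units southwest of C: delta (east=-6, north=-6); B at (east=-6, north=-6).
  A is 7 units northeast of B: delta (east=+7, north=+7); A at (east=1, north=1).
Therefore A relative to C: (east=1, north=1).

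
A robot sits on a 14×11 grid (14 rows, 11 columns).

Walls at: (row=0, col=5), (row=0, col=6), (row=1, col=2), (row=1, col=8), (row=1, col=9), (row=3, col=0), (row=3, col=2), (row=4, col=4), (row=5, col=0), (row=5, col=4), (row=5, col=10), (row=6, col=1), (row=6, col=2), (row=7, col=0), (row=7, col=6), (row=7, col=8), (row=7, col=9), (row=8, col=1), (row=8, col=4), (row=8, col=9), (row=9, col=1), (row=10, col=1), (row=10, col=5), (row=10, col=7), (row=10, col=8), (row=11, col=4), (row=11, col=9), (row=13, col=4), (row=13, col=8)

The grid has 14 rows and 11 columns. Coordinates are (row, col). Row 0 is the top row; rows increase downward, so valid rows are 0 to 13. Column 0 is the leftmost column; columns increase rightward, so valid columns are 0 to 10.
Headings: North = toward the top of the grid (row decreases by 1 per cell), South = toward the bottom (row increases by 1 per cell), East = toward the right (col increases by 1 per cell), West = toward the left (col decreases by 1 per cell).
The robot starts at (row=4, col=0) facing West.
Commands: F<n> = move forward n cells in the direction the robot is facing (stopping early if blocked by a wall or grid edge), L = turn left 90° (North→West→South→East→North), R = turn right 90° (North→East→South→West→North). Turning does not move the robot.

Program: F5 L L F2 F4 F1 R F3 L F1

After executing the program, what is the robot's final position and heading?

Start: (row=4, col=0), facing West
  F5: move forward 0/5 (blocked), now at (row=4, col=0)
  L: turn left, now facing South
  L: turn left, now facing East
  F2: move forward 2, now at (row=4, col=2)
  F4: move forward 1/4 (blocked), now at (row=4, col=3)
  F1: move forward 0/1 (blocked), now at (row=4, col=3)
  R: turn right, now facing South
  F3: move forward 3, now at (row=7, col=3)
  L: turn left, now facing East
  F1: move forward 1, now at (row=7, col=4)
Final: (row=7, col=4), facing East

Answer: Final position: (row=7, col=4), facing East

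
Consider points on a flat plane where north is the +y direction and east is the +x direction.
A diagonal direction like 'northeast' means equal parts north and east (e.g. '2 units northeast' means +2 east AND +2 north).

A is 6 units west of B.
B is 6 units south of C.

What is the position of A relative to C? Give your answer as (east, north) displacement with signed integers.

Place C at the origin (east=0, north=0).
  B is 6 units south of C: delta (east=+0, north=-6); B at (east=0, north=-6).
  A is 6 units west of B: delta (east=-6, north=+0); A at (east=-6, north=-6).
Therefore A relative to C: (east=-6, north=-6).

Answer: A is at (east=-6, north=-6) relative to C.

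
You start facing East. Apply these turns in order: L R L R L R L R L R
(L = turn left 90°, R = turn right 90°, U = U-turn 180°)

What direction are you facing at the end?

Answer: Final heading: East

Derivation:
Start: East
  L (left (90° counter-clockwise)) -> North
  R (right (90° clockwise)) -> East
  L (left (90° counter-clockwise)) -> North
  R (right (90° clockwise)) -> East
  L (left (90° counter-clockwise)) -> North
  R (right (90° clockwise)) -> East
  L (left (90° counter-clockwise)) -> North
  R (right (90° clockwise)) -> East
  L (left (90° counter-clockwise)) -> North
  R (right (90° clockwise)) -> East
Final: East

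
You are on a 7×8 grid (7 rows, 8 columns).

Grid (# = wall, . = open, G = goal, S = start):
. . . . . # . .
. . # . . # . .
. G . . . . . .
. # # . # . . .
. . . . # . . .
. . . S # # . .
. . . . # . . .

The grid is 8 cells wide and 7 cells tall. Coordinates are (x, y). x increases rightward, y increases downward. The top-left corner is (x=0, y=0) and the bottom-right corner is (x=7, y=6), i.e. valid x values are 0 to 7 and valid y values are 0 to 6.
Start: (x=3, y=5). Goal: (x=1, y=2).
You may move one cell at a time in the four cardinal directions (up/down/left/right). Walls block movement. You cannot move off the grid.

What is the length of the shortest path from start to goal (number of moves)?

Answer: Shortest path length: 5

Derivation:
BFS from (x=3, y=5) until reaching (x=1, y=2):
  Distance 0: (x=3, y=5)
  Distance 1: (x=3, y=4), (x=2, y=5), (x=3, y=6)
  Distance 2: (x=3, y=3), (x=2, y=4), (x=1, y=5), (x=2, y=6)
  Distance 3: (x=3, y=2), (x=1, y=4), (x=0, y=5), (x=1, y=6)
  Distance 4: (x=3, y=1), (x=2, y=2), (x=4, y=2), (x=0, y=4), (x=0, y=6)
  Distance 5: (x=3, y=0), (x=4, y=1), (x=1, y=2), (x=5, y=2), (x=0, y=3)  <- goal reached here
One shortest path (5 moves): (x=3, y=5) -> (x=3, y=4) -> (x=3, y=3) -> (x=3, y=2) -> (x=2, y=2) -> (x=1, y=2)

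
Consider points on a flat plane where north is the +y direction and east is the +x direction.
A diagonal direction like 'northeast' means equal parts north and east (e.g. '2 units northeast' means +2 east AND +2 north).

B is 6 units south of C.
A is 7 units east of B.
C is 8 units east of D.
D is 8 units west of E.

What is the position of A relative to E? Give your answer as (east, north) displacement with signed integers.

Place E at the origin (east=0, north=0).
  D is 8 units west of E: delta (east=-8, north=+0); D at (east=-8, north=0).
  C is 8 units east of D: delta (east=+8, north=+0); C at (east=0, north=0).
  B is 6 units south of C: delta (east=+0, north=-6); B at (east=0, north=-6).
  A is 7 units east of B: delta (east=+7, north=+0); A at (east=7, north=-6).
Therefore A relative to E: (east=7, north=-6).

Answer: A is at (east=7, north=-6) relative to E.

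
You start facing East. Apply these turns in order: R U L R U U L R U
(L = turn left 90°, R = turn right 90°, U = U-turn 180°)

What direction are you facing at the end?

Answer: Final heading: South

Derivation:
Start: East
  R (right (90° clockwise)) -> South
  U (U-turn (180°)) -> North
  L (left (90° counter-clockwise)) -> West
  R (right (90° clockwise)) -> North
  U (U-turn (180°)) -> South
  U (U-turn (180°)) -> North
  L (left (90° counter-clockwise)) -> West
  R (right (90° clockwise)) -> North
  U (U-turn (180°)) -> South
Final: South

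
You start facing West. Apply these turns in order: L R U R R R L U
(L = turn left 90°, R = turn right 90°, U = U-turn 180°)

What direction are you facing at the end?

Start: West
  L (left (90° counter-clockwise)) -> South
  R (right (90° clockwise)) -> West
  U (U-turn (180°)) -> East
  R (right (90° clockwise)) -> South
  R (right (90° clockwise)) -> West
  R (right (90° clockwise)) -> North
  L (left (90° counter-clockwise)) -> West
  U (U-turn (180°)) -> East
Final: East

Answer: Final heading: East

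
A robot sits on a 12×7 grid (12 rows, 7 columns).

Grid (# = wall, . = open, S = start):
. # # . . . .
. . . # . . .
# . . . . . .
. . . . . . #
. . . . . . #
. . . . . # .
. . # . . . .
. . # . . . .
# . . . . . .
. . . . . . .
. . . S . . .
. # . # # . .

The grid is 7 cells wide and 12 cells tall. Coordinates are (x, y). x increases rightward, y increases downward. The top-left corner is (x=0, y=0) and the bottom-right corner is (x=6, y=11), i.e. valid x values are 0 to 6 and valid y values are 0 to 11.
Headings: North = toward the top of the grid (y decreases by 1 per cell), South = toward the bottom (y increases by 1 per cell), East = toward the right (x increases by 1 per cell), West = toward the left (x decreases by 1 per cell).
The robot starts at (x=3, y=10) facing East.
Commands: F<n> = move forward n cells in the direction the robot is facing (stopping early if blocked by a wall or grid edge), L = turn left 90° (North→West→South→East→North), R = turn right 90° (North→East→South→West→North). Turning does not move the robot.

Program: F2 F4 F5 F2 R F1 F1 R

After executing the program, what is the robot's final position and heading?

Answer: Final position: (x=6, y=11), facing West

Derivation:
Start: (x=3, y=10), facing East
  F2: move forward 2, now at (x=5, y=10)
  F4: move forward 1/4 (blocked), now at (x=6, y=10)
  F5: move forward 0/5 (blocked), now at (x=6, y=10)
  F2: move forward 0/2 (blocked), now at (x=6, y=10)
  R: turn right, now facing South
  F1: move forward 1, now at (x=6, y=11)
  F1: move forward 0/1 (blocked), now at (x=6, y=11)
  R: turn right, now facing West
Final: (x=6, y=11), facing West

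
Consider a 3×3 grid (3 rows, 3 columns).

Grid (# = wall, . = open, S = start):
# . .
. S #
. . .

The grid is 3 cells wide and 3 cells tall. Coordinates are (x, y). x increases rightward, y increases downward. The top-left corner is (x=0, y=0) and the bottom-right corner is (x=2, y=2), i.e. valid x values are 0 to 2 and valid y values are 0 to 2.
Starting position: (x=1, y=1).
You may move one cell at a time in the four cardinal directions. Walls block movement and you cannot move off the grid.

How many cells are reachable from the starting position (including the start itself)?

BFS flood-fill from (x=1, y=1):
  Distance 0: (x=1, y=1)
  Distance 1: (x=1, y=0), (x=0, y=1), (x=1, y=2)
  Distance 2: (x=2, y=0), (x=0, y=2), (x=2, y=2)
Total reachable: 7 (grid has 7 open cells total)

Answer: Reachable cells: 7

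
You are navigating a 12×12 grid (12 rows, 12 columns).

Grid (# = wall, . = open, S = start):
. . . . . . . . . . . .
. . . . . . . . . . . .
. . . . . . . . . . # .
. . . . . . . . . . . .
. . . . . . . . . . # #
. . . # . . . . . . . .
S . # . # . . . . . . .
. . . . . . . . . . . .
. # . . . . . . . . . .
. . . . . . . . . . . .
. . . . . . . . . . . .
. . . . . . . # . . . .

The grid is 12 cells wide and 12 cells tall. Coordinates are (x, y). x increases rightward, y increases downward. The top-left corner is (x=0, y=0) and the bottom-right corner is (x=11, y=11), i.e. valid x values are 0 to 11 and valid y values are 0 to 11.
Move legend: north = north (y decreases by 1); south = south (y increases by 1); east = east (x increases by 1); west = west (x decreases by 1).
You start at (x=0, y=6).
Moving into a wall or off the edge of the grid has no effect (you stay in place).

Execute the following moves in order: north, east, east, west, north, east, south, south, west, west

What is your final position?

Start: (x=0, y=6)
  north (north): (x=0, y=6) -> (x=0, y=5)
  east (east): (x=0, y=5) -> (x=1, y=5)
  east (east): (x=1, y=5) -> (x=2, y=5)
  west (west): (x=2, y=5) -> (x=1, y=5)
  north (north): (x=1, y=5) -> (x=1, y=4)
  east (east): (x=1, y=4) -> (x=2, y=4)
  south (south): (x=2, y=4) -> (x=2, y=5)
  south (south): blocked, stay at (x=2, y=5)
  west (west): (x=2, y=5) -> (x=1, y=5)
  west (west): (x=1, y=5) -> (x=0, y=5)
Final: (x=0, y=5)

Answer: Final position: (x=0, y=5)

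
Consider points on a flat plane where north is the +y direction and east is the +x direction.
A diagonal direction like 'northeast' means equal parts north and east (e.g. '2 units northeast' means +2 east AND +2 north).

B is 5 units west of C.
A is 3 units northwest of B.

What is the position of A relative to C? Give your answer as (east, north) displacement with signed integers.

Answer: A is at (east=-8, north=3) relative to C.

Derivation:
Place C at the origin (east=0, north=0).
  B is 5 units west of C: delta (east=-5, north=+0); B at (east=-5, north=0).
  A is 3 units northwest of B: delta (east=-3, north=+3); A at (east=-8, north=3).
Therefore A relative to C: (east=-8, north=3).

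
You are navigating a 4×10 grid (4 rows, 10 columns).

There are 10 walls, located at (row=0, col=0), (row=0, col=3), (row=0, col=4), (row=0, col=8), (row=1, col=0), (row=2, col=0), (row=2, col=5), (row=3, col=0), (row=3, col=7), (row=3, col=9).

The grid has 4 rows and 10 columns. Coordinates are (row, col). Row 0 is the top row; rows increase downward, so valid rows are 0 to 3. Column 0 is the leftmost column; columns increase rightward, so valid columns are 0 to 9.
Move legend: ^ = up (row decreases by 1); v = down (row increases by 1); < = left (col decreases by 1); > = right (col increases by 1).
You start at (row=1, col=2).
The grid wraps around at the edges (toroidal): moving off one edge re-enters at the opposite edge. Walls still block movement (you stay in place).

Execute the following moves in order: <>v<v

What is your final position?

Answer: Final position: (row=3, col=1)

Derivation:
Start: (row=1, col=2)
  < (left): (row=1, col=2) -> (row=1, col=1)
  > (right): (row=1, col=1) -> (row=1, col=2)
  v (down): (row=1, col=2) -> (row=2, col=2)
  < (left): (row=2, col=2) -> (row=2, col=1)
  v (down): (row=2, col=1) -> (row=3, col=1)
Final: (row=3, col=1)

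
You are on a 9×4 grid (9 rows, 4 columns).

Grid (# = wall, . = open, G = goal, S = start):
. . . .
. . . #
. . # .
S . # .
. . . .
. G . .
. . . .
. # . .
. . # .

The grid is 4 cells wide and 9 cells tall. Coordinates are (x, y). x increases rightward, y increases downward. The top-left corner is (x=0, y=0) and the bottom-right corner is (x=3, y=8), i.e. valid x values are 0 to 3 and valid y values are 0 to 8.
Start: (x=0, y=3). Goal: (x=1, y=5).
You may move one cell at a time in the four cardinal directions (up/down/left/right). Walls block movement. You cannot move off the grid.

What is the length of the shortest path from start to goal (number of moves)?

BFS from (x=0, y=3) until reaching (x=1, y=5):
  Distance 0: (x=0, y=3)
  Distance 1: (x=0, y=2), (x=1, y=3), (x=0, y=4)
  Distance 2: (x=0, y=1), (x=1, y=2), (x=1, y=4), (x=0, y=5)
  Distance 3: (x=0, y=0), (x=1, y=1), (x=2, y=4), (x=1, y=5), (x=0, y=6)  <- goal reached here
One shortest path (3 moves): (x=0, y=3) -> (x=1, y=3) -> (x=1, y=4) -> (x=1, y=5)

Answer: Shortest path length: 3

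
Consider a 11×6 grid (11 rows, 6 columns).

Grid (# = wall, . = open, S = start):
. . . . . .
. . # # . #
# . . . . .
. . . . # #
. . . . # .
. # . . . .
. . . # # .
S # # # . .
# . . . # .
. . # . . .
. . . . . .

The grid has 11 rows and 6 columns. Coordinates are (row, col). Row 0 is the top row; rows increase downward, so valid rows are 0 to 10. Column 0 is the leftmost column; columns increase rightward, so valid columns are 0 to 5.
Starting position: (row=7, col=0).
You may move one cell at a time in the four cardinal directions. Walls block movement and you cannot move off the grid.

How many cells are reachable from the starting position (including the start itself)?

BFS flood-fill from (row=7, col=0):
  Distance 0: (row=7, col=0)
  Distance 1: (row=6, col=0)
  Distance 2: (row=5, col=0), (row=6, col=1)
  Distance 3: (row=4, col=0), (row=6, col=2)
  Distance 4: (row=3, col=0), (row=4, col=1), (row=5, col=2)
  Distance 5: (row=3, col=1), (row=4, col=2), (row=5, col=3)
  Distance 6: (row=2, col=1), (row=3, col=2), (row=4, col=3), (row=5, col=4)
  Distance 7: (row=1, col=1), (row=2, col=2), (row=3, col=3), (row=5, col=5)
  Distance 8: (row=0, col=1), (row=1, col=0), (row=2, col=3), (row=4, col=5), (row=6, col=5)
  Distance 9: (row=0, col=0), (row=0, col=2), (row=2, col=4), (row=7, col=5)
  Distance 10: (row=0, col=3), (row=1, col=4), (row=2, col=5), (row=7, col=4), (row=8, col=5)
  Distance 11: (row=0, col=4), (row=9, col=5)
  Distance 12: (row=0, col=5), (row=9, col=4), (row=10, col=5)
  Distance 13: (row=9, col=3), (row=10, col=4)
  Distance 14: (row=8, col=3), (row=10, col=3)
  Distance 15: (row=8, col=2), (row=10, col=2)
  Distance 16: (row=8, col=1), (row=10, col=1)
  Distance 17: (row=9, col=1), (row=10, col=0)
  Distance 18: (row=9, col=0)
Total reachable: 50 (grid has 50 open cells total)

Answer: Reachable cells: 50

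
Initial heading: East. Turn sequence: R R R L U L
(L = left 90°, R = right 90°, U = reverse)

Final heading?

Answer: Final heading: North

Derivation:
Start: East
  R (right (90° clockwise)) -> South
  R (right (90° clockwise)) -> West
  R (right (90° clockwise)) -> North
  L (left (90° counter-clockwise)) -> West
  U (U-turn (180°)) -> East
  L (left (90° counter-clockwise)) -> North
Final: North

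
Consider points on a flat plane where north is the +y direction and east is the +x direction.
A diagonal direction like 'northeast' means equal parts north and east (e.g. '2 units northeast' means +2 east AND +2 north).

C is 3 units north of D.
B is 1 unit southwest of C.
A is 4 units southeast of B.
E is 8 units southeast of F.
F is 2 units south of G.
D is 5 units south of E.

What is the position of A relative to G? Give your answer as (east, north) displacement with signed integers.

Answer: A is at (east=11, north=-17) relative to G.

Derivation:
Place G at the origin (east=0, north=0).
  F is 2 units south of G: delta (east=+0, north=-2); F at (east=0, north=-2).
  E is 8 units southeast of F: delta (east=+8, north=-8); E at (east=8, north=-10).
  D is 5 units south of E: delta (east=+0, north=-5); D at (east=8, north=-15).
  C is 3 units north of D: delta (east=+0, north=+3); C at (east=8, north=-12).
  B is 1 unit southwest of C: delta (east=-1, north=-1); B at (east=7, north=-13).
  A is 4 units southeast of B: delta (east=+4, north=-4); A at (east=11, north=-17).
Therefore A relative to G: (east=11, north=-17).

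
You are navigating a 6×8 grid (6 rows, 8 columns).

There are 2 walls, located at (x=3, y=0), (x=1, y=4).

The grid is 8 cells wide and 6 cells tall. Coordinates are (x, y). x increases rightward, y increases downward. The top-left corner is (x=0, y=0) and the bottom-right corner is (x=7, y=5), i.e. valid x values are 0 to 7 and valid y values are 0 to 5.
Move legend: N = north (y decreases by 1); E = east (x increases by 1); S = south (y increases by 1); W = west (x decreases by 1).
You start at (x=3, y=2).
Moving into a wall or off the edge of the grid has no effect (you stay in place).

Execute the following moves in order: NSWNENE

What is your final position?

Start: (x=3, y=2)
  N (north): (x=3, y=2) -> (x=3, y=1)
  S (south): (x=3, y=1) -> (x=3, y=2)
  W (west): (x=3, y=2) -> (x=2, y=2)
  N (north): (x=2, y=2) -> (x=2, y=1)
  E (east): (x=2, y=1) -> (x=3, y=1)
  N (north): blocked, stay at (x=3, y=1)
  E (east): (x=3, y=1) -> (x=4, y=1)
Final: (x=4, y=1)

Answer: Final position: (x=4, y=1)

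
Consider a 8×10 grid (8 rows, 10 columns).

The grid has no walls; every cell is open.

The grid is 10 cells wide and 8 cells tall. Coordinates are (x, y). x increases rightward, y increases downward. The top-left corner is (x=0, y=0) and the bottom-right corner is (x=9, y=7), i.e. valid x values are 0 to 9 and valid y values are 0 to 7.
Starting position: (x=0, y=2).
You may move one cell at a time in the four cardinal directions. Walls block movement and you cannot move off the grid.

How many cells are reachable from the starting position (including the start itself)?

BFS flood-fill from (x=0, y=2):
  Distance 0: (x=0, y=2)
  Distance 1: (x=0, y=1), (x=1, y=2), (x=0, y=3)
  Distance 2: (x=0, y=0), (x=1, y=1), (x=2, y=2), (x=1, y=3), (x=0, y=4)
  Distance 3: (x=1, y=0), (x=2, y=1), (x=3, y=2), (x=2, y=3), (x=1, y=4), (x=0, y=5)
  Distance 4: (x=2, y=0), (x=3, y=1), (x=4, y=2), (x=3, y=3), (x=2, y=4), (x=1, y=5), (x=0, y=6)
  Distance 5: (x=3, y=0), (x=4, y=1), (x=5, y=2), (x=4, y=3), (x=3, y=4), (x=2, y=5), (x=1, y=6), (x=0, y=7)
  Distance 6: (x=4, y=0), (x=5, y=1), (x=6, y=2), (x=5, y=3), (x=4, y=4), (x=3, y=5), (x=2, y=6), (x=1, y=7)
  Distance 7: (x=5, y=0), (x=6, y=1), (x=7, y=2), (x=6, y=3), (x=5, y=4), (x=4, y=5), (x=3, y=6), (x=2, y=7)
  Distance 8: (x=6, y=0), (x=7, y=1), (x=8, y=2), (x=7, y=3), (x=6, y=4), (x=5, y=5), (x=4, y=6), (x=3, y=7)
  Distance 9: (x=7, y=0), (x=8, y=1), (x=9, y=2), (x=8, y=3), (x=7, y=4), (x=6, y=5), (x=5, y=6), (x=4, y=7)
  Distance 10: (x=8, y=0), (x=9, y=1), (x=9, y=3), (x=8, y=4), (x=7, y=5), (x=6, y=6), (x=5, y=7)
  Distance 11: (x=9, y=0), (x=9, y=4), (x=8, y=5), (x=7, y=6), (x=6, y=7)
  Distance 12: (x=9, y=5), (x=8, y=6), (x=7, y=7)
  Distance 13: (x=9, y=6), (x=8, y=7)
  Distance 14: (x=9, y=7)
Total reachable: 80 (grid has 80 open cells total)

Answer: Reachable cells: 80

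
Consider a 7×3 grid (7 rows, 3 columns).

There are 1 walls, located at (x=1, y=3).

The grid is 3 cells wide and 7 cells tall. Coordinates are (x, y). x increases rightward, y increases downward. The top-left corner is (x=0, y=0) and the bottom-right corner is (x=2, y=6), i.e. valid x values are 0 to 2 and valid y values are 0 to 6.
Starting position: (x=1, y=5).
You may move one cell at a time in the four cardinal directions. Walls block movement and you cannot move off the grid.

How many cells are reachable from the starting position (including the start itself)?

Answer: Reachable cells: 20

Derivation:
BFS flood-fill from (x=1, y=5):
  Distance 0: (x=1, y=5)
  Distance 1: (x=1, y=4), (x=0, y=5), (x=2, y=5), (x=1, y=6)
  Distance 2: (x=0, y=4), (x=2, y=4), (x=0, y=6), (x=2, y=6)
  Distance 3: (x=0, y=3), (x=2, y=3)
  Distance 4: (x=0, y=2), (x=2, y=2)
  Distance 5: (x=0, y=1), (x=2, y=1), (x=1, y=2)
  Distance 6: (x=0, y=0), (x=2, y=0), (x=1, y=1)
  Distance 7: (x=1, y=0)
Total reachable: 20 (grid has 20 open cells total)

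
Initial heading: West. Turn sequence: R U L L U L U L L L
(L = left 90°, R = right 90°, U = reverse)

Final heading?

Answer: Final heading: North

Derivation:
Start: West
  R (right (90° clockwise)) -> North
  U (U-turn (180°)) -> South
  L (left (90° counter-clockwise)) -> East
  L (left (90° counter-clockwise)) -> North
  U (U-turn (180°)) -> South
  L (left (90° counter-clockwise)) -> East
  U (U-turn (180°)) -> West
  L (left (90° counter-clockwise)) -> South
  L (left (90° counter-clockwise)) -> East
  L (left (90° counter-clockwise)) -> North
Final: North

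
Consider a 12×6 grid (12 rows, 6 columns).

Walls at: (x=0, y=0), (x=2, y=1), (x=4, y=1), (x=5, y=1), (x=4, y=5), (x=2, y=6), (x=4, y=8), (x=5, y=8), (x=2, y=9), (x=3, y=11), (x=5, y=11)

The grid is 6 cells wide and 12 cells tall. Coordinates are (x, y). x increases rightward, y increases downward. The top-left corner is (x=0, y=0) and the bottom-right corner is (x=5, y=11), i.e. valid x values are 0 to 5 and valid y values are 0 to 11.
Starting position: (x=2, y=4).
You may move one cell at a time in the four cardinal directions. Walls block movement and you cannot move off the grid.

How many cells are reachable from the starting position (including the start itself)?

BFS flood-fill from (x=2, y=4):
  Distance 0: (x=2, y=4)
  Distance 1: (x=2, y=3), (x=1, y=4), (x=3, y=4), (x=2, y=5)
  Distance 2: (x=2, y=2), (x=1, y=3), (x=3, y=3), (x=0, y=4), (x=4, y=4), (x=1, y=5), (x=3, y=5)
  Distance 3: (x=1, y=2), (x=3, y=2), (x=0, y=3), (x=4, y=3), (x=5, y=4), (x=0, y=5), (x=1, y=6), (x=3, y=6)
  Distance 4: (x=1, y=1), (x=3, y=1), (x=0, y=2), (x=4, y=2), (x=5, y=3), (x=5, y=5), (x=0, y=6), (x=4, y=6), (x=1, y=7), (x=3, y=7)
  Distance 5: (x=1, y=0), (x=3, y=0), (x=0, y=1), (x=5, y=2), (x=5, y=6), (x=0, y=7), (x=2, y=7), (x=4, y=7), (x=1, y=8), (x=3, y=8)
  Distance 6: (x=2, y=0), (x=4, y=0), (x=5, y=7), (x=0, y=8), (x=2, y=8), (x=1, y=9), (x=3, y=9)
  Distance 7: (x=5, y=0), (x=0, y=9), (x=4, y=9), (x=1, y=10), (x=3, y=10)
  Distance 8: (x=5, y=9), (x=0, y=10), (x=2, y=10), (x=4, y=10), (x=1, y=11)
  Distance 9: (x=5, y=10), (x=0, y=11), (x=2, y=11), (x=4, y=11)
Total reachable: 61 (grid has 61 open cells total)

Answer: Reachable cells: 61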